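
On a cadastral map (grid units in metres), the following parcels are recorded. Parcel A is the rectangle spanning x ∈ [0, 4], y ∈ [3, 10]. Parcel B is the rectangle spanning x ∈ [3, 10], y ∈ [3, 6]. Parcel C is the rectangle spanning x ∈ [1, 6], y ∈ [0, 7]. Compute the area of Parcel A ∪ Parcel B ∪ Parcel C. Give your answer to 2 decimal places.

By inclusion–exclusion:
Individual areas: |Parcel A| = 28, |Parcel B| = 21, |Parcel C| = 35.
|Parcel A∩Parcel B|: x∈[3,4], y∈[3,6] → 1·3 = 3.
|Parcel A∩Parcel C|: x∈[1,4], y∈[3,7] → 3·4 = 12.
|Parcel B∩Parcel C|: x∈[3,6], y∈[3,6] → 3·3 = 9.
|Parcel A∩Parcel B∩Parcel C| = 3.
|Parcel A ∪ Parcel B ∪ Parcel C| = 84 − 24 + 3 = 63.00.

63.00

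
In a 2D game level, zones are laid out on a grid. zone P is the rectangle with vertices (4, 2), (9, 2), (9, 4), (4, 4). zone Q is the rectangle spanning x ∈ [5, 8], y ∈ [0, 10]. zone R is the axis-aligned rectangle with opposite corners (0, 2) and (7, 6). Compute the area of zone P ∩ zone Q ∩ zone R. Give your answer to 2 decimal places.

4.00

The intersection is the polygon with vertices (5,2), (5,4), (7,4), (7,2).
By the shoelace formula its area is 4.00.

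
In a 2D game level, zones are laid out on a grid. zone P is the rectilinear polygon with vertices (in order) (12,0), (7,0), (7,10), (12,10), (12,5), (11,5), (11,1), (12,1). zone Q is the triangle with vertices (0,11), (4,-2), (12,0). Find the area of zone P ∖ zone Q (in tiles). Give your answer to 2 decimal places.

34.54

|zone P| = 46, |zone P∩zone Q| = 11.4583.
|zone P ∖ zone Q| = |zone P| − |zone P∩zone Q| = 46 − 11.4583 = 34.54.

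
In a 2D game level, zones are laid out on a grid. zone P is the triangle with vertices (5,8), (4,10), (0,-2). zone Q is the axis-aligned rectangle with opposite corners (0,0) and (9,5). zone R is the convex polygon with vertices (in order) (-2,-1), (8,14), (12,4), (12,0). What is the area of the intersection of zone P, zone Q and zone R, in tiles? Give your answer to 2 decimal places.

3.75

The intersection is the polygon with vertices (3.5,5), (1,0), (0.667,0), (2.333,5).
By the shoelace formula its area is 3.75.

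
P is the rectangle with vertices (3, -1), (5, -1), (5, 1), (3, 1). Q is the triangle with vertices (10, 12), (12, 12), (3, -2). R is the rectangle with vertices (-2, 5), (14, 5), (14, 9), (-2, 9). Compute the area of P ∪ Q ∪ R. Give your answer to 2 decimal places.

76.29

By inclusion–exclusion:
Individual areas: |P| = 4, |Q| = 14, |R| = 64.
|P∩Q| = 0.5714.
|P∩R| = 0 (no overlap).
|Q∩R| = 5.1429.
|P∩Q∩R| = 0.
|P ∪ Q ∪ R| = 82 − 5.7143 + 0 = 76.29.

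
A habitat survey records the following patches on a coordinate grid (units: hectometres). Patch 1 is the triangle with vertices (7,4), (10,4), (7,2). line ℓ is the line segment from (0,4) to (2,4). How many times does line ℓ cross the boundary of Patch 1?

0

The segment lies entirely outside Patch 1 and never meets its boundary.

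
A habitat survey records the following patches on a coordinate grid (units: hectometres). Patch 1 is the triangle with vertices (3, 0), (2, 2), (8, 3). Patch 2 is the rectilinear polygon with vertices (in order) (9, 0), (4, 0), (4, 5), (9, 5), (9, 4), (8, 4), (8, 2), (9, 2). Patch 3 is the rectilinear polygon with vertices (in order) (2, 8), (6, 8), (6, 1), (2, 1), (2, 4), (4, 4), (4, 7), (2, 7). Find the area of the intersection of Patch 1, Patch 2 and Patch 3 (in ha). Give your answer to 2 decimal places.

The intersection is the polygon with vertices (4.667,1), (4,1), (4,2.333), (6,2.667), (6,1.8).
By the shoelace formula its area is 2.47.

2.47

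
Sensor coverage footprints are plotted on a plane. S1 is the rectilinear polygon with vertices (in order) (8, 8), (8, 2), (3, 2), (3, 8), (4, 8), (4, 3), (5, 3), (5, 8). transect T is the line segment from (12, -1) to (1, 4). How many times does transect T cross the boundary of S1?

The segment meets the boundary at (3,3.091), (5.4,2).

2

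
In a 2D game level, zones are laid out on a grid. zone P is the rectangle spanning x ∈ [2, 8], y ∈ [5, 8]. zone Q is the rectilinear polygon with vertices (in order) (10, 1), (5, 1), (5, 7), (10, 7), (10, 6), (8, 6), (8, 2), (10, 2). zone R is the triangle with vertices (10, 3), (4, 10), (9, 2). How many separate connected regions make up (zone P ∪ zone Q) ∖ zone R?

(zone P ∪ zone Q) ∖ zone R splits into 2 disjoint pieces (area 25.95, area 5.0476).

2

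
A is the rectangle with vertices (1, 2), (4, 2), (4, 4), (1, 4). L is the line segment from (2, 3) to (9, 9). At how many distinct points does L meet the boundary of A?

1

The segment meets the boundary at (3.167,4).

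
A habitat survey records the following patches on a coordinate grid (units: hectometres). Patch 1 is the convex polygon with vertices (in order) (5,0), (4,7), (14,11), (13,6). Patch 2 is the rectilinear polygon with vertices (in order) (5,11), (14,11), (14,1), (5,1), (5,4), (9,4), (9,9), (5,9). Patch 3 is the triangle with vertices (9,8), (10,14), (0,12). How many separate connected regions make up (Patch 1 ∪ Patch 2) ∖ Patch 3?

(Patch 1 ∪ Patch 2) ∖ Patch 3 splits into 2 disjoint pieces (area 81.8246, area 0.6806).

2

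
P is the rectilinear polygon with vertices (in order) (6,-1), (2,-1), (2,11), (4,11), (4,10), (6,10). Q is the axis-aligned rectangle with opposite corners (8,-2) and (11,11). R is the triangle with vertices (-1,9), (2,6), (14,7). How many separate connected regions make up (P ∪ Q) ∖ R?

(P ∪ Q) ∖ R splits into 4 disjoint pieces (area 28.6667, area 8.6667, area 25.875, area 10.2).

4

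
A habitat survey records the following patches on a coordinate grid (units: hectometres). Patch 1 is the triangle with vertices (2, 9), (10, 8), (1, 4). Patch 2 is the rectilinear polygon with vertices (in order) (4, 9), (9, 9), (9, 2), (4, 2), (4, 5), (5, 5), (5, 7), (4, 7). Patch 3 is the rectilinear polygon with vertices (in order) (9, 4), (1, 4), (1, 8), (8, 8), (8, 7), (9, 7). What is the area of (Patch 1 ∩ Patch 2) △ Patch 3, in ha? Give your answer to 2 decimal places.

|Patch 1 ∩ Patch 2| = 8.5208.
|(Patch 1 ∩ Patch 2) ∩ Patch 3| = 5.6667.
|(Patch 1 ∩ Patch 2) △ Patch 3| = 8.5208 + 31 − 11.3333 = 28.19.

28.19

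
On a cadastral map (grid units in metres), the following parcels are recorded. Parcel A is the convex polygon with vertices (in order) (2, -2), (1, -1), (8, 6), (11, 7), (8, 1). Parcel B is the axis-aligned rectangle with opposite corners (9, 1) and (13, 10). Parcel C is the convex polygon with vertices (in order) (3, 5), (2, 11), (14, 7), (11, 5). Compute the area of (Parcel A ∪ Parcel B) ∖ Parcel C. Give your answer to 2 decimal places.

|Parcel A ∪ Parcel B| = 62.1667.
|(Parcel A ∪ Parcel B) ∩ Parcel C| = 12.3333.
|(Parcel A ∪ Parcel B) ∖ Parcel C| = 62.1667 − 12.3333 = 49.83.

49.83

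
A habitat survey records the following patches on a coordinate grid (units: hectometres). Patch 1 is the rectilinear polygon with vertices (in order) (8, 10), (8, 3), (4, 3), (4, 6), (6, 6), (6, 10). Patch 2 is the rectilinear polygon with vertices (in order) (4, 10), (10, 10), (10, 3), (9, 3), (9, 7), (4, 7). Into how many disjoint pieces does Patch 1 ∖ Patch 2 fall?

1

Patch 1 ∖ Patch 2 is a single connected region.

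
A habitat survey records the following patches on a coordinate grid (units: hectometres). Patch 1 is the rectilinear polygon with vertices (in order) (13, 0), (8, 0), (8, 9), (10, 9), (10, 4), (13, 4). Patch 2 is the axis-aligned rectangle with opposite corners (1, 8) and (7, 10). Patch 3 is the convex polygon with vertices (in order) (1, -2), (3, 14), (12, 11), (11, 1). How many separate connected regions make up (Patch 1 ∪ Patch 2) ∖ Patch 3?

(Patch 1 ∪ Patch 2) ∖ Patch 3 splits into 2 disjoint pieces (area 9.2, area 2.75).

2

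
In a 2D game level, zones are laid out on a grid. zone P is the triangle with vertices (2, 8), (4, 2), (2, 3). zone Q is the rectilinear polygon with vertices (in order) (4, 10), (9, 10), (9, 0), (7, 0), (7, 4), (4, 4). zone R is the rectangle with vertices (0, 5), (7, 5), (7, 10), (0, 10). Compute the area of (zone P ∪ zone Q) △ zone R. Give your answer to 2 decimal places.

|zone P ∪ zone Q| = 43.
|(zone P ∪ zone Q) ∩ zone R| = 16.5.
|(zone P ∪ zone Q) △ zone R| = 43 + 35 − 33 = 45.00.

45.00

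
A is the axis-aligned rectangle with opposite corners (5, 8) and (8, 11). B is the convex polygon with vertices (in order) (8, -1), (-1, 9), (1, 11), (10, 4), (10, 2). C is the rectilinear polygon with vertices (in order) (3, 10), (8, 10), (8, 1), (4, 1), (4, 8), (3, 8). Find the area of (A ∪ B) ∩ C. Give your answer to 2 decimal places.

28.81

|A ∪ B| = 59.5.
|(A ∪ B) ∩ C| = 28.81.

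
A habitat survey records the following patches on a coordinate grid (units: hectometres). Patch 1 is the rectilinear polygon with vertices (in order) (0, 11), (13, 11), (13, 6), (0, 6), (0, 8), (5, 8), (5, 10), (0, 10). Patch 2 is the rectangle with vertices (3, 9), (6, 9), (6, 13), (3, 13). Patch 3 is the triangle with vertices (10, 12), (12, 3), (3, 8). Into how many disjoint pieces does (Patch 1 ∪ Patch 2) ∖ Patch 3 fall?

(Patch 1 ∪ Patch 2) ∖ Patch 3 splits into 3 disjoint pieces (area 16, area 11.1111, area 9.6).

3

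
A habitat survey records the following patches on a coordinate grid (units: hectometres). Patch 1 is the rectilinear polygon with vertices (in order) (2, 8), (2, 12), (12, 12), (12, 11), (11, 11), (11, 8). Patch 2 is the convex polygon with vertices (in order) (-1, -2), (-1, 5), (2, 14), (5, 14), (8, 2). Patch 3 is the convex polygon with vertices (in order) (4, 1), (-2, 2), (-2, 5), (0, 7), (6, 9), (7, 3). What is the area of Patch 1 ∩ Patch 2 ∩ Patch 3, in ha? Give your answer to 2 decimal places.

1.58

The intersection is the polygon with vertices (3,8), (6,9), (6.167,8).
By the shoelace formula its area is 1.58.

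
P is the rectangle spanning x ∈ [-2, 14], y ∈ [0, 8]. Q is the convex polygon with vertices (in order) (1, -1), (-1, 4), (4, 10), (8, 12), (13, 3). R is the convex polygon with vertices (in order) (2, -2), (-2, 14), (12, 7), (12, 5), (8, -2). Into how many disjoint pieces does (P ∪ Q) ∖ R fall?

(P ∪ Q) ∖ R splits into 2 disjoint pieces (area 32.0873, area 20.7385).

2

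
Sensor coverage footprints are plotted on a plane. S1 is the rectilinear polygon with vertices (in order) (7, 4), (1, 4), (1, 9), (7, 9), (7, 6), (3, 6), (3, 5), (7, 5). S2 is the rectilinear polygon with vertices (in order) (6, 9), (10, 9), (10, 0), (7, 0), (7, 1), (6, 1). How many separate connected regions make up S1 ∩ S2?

S1 ∩ S2 splits into 2 disjoint pieces (area 1, area 3).

2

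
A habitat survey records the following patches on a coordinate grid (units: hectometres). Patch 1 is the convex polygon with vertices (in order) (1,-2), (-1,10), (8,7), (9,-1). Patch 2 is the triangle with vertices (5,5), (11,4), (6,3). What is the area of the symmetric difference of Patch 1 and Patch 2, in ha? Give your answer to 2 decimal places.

|Patch 1| = 83.5, |Patch 2| = 5.5, |Patch 1∩Patch 2| = 4.2413.
|Patch 1 △ Patch 2| = |Patch 1| + |Patch 2| − 2·|Patch 1∩Patch 2| = 83.5 + 5.5 − 8.4826 = 80.52.

80.52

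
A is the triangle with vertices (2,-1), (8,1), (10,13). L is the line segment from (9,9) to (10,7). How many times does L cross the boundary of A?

The segment meets the boundary at (9.25,8.5).

1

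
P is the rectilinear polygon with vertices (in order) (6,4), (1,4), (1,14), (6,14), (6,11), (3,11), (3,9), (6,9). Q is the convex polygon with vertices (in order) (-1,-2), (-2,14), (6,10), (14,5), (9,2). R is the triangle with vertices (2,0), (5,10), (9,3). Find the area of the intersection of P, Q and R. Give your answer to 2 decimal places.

10.09

The intersection is the polygon with vertices (5.571,9), (6,8.25), (6,4), (3.2,4), (4.7,9).
By the shoelace formula its area is 10.09.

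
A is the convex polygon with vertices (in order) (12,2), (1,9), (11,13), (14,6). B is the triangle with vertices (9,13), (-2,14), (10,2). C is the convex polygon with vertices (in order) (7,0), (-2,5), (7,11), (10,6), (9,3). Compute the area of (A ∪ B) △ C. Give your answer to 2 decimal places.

112.38

|A ∪ B| = 96.9486.
|(A ∪ B) ∩ C| = 26.0349.
|(A ∪ B) △ C| = 96.9486 + 67.5 − 52.0698 = 112.38.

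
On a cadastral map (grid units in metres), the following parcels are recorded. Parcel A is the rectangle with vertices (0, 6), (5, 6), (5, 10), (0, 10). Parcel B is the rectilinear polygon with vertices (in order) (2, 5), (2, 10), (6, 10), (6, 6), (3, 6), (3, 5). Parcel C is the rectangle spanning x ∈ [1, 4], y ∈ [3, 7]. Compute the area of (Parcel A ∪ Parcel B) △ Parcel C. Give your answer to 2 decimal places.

29.00

|Parcel A ∪ Parcel B| = 25.
|(Parcel A ∪ Parcel B) ∩ Parcel C| = 4.
|(Parcel A ∪ Parcel B) △ Parcel C| = 25 + 12 − 8 = 29.00.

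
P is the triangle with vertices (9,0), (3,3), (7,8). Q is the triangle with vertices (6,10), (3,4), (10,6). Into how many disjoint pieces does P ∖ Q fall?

1

P ∖ Q is a single connected region.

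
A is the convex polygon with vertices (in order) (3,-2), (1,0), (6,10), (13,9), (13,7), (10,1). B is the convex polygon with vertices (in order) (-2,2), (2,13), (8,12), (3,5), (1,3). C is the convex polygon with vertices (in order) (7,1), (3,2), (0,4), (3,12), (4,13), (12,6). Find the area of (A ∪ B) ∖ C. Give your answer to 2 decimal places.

|A ∪ B| = 131.2593.
|(A ∪ B) ∩ C| = 76.7398.
|(A ∪ B) ∖ C| = 131.2593 − 76.7398 = 54.52.

54.52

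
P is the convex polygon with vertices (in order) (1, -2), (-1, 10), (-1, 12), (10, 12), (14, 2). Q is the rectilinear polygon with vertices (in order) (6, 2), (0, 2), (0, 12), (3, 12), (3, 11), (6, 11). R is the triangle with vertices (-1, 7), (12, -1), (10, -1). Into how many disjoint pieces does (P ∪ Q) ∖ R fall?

2

(P ∪ Q) ∖ R splits into 2 disjoint pieces (area 33.2375, area 113.6995).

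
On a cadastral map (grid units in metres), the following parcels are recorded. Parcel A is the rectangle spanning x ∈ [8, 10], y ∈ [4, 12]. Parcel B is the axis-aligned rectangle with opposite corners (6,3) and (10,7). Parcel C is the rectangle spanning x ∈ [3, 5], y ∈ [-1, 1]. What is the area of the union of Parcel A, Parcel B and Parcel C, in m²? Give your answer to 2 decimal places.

By inclusion–exclusion:
Individual areas: |Parcel A| = 16, |Parcel B| = 16, |Parcel C| = 4.
|Parcel A∩Parcel B|: x∈[8,10], y∈[4,7] → 2·3 = 6.
|Parcel A∩Parcel C| = 0 (no overlap).
|Parcel B∩Parcel C| = 0 (no overlap).
|Parcel A∩Parcel B∩Parcel C| = 0.
|Parcel A ∪ Parcel B ∪ Parcel C| = 36 − 6 + 0 = 30.00.

30.00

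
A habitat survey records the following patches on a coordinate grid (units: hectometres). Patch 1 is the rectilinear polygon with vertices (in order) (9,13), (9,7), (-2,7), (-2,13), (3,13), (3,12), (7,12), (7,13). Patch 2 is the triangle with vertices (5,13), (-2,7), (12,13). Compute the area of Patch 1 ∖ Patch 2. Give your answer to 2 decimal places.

45.51

|Patch 1| = 62, |Patch 1∩Patch 2| = 16.4881.
|Patch 1 ∖ Patch 2| = |Patch 1| − |Patch 1∩Patch 2| = 62 − 16.4881 = 45.51.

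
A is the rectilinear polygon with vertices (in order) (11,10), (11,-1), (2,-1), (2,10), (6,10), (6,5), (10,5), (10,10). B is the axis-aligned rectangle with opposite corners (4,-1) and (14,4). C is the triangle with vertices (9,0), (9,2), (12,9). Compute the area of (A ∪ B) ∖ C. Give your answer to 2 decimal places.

91.33

|A ∪ B| = 94.
|(A ∪ B) ∩ C| = 2.6667.
|(A ∪ B) ∖ C| = 94 − 2.6667 = 91.33.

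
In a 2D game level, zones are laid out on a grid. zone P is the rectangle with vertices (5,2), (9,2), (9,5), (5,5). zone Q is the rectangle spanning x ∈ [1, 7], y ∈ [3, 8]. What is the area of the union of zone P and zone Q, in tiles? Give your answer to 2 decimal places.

By inclusion–exclusion:
Individual areas: |zone P| = 12, |zone Q| = 30.
|zone P∩zone Q|: x∈[5,7], y∈[3,5] → 2·2 = 4.
|zone P ∪ zone Q| = 42 − 4 = 38.00.

38.00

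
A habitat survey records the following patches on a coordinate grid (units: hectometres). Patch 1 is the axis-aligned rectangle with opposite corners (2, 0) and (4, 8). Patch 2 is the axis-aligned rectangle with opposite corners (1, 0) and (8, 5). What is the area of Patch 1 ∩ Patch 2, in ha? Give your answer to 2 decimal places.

|Patch 1∩Patch 2|: x∈[2,4], y∈[0,5] → 2·5 = 10.

10.00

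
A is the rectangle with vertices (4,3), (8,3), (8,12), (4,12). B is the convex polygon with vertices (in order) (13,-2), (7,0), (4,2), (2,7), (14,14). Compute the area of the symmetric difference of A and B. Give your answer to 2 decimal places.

99.33

|A| = 36, |B| = 114, |A∩B| = 25.3333.
|A △ B| = |A| + |B| − 2·|A∩B| = 36 + 114 − 50.6667 = 99.33.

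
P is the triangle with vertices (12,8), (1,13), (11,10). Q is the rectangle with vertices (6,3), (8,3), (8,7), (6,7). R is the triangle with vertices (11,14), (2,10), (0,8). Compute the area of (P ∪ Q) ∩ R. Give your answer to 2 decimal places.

0.44

The region (P ∪ Q) ∩ R is the polygon with vertices (4.832,11.258), (5.627,11.612), (6.269,11.419), (5.455,10.975).
By the shoelace formula its area is 0.44.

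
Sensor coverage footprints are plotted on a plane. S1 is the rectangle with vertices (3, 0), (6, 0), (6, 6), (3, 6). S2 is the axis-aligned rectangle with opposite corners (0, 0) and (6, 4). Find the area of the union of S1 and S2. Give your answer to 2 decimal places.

30.00

By inclusion–exclusion:
Individual areas: |S1| = 18, |S2| = 24.
|S1∩S2|: x∈[3,6], y∈[0,4] → 3·4 = 12.
|S1 ∪ S2| = 42 − 12 = 30.00.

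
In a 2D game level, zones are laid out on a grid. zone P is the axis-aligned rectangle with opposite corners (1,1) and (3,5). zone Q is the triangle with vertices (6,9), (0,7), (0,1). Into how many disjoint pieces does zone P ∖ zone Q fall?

zone P ∖ zone Q is a single connected region.

1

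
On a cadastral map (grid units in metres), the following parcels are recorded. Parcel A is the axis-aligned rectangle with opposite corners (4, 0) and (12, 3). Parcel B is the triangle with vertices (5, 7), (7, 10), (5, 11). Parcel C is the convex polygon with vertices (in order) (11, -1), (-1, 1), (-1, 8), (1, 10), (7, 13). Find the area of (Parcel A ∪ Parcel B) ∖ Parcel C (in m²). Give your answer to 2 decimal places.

5.23

|Parcel A ∪ Parcel B| = 28.
|(Parcel A ∪ Parcel B) ∩ Parcel C| = 22.7738.
|(Parcel A ∪ Parcel B) ∖ Parcel C| = 28 − 22.7738 = 5.23.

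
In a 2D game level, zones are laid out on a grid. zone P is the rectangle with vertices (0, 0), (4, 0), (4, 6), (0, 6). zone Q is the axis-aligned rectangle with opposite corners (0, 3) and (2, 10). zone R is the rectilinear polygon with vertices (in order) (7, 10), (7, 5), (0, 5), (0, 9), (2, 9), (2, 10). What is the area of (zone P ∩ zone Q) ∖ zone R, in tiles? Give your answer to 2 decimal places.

4.00

|zone P ∩ zone Q| = 6.
|(zone P ∩ zone Q) ∩ zone R| = 2.
|(zone P ∩ zone Q) ∖ zone R| = 6 − 2 = 4.00.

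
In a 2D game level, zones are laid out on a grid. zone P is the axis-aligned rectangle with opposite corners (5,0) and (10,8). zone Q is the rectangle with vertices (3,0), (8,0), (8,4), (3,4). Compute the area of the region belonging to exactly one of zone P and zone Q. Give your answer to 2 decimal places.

|zone P∩zone Q|: x∈[5,8], y∈[0,4] → 3·4 = 12.
|zone P △ zone Q| = |zone P| + |zone Q| − 2·|zone P∩zone Q| = 40 + 20 − 24 = 36.00.

36.00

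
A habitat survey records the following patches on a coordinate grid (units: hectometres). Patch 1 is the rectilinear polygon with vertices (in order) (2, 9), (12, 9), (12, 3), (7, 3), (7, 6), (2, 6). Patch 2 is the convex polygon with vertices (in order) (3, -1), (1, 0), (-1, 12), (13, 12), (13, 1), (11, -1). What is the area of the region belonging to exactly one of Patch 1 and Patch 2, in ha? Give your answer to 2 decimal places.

|Patch 1| = 45, |Patch 2| = 165, |Patch 1∩Patch 2| = 45.
|Patch 1 △ Patch 2| = |Patch 1| + |Patch 2| − 2·|Patch 1∩Patch 2| = 45 + 165 − 90 = 120.00.

120.00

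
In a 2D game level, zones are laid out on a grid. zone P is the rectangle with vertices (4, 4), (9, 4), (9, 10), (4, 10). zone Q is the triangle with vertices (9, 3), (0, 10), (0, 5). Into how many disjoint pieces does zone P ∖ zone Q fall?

zone P ∖ zone Q splits into 2 disjoint pieces (area 24.6349, area 0.0278).

2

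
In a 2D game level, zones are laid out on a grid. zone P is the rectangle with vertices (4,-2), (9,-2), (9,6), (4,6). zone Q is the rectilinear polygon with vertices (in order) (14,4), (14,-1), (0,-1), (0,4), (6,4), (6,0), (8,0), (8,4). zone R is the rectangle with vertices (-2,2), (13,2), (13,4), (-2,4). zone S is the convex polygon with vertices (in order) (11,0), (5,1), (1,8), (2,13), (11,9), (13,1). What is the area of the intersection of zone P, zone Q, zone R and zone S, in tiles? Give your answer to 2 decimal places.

5.84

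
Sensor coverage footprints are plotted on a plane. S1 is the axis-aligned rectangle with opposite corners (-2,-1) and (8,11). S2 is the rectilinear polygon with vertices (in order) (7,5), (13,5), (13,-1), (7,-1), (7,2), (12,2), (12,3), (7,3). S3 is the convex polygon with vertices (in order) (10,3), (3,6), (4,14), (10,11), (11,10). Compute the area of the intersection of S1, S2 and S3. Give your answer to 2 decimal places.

0.93

The intersection is the polygon with vertices (7,5), (8,5), (8,3.857), (7,4.286).
By the shoelace formula its area is 0.93.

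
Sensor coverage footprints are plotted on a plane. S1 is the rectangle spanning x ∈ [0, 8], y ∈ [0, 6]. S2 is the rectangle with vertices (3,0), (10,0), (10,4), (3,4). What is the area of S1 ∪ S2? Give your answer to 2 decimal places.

56.00

By inclusion–exclusion:
Individual areas: |S1| = 48, |S2| = 28.
|S1∩S2|: x∈[3,8], y∈[0,4] → 5·4 = 20.
|S1 ∪ S2| = 76 − 20 = 56.00.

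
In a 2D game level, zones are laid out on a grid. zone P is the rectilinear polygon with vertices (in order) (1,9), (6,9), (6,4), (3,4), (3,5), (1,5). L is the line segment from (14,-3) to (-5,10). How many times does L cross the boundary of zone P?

4

The segment meets the boundary at (2.308,5), (1,5.895), (3,4.526), (3.769,4).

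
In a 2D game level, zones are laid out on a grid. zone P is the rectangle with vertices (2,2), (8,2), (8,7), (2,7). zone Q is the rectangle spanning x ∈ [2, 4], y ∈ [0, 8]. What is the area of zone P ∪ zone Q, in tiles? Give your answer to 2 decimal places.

36.00

By inclusion–exclusion:
Individual areas: |zone P| = 30, |zone Q| = 16.
|zone P∩zone Q|: x∈[2,4], y∈[2,7] → 2·5 = 10.
|zone P ∪ zone Q| = 46 − 10 = 36.00.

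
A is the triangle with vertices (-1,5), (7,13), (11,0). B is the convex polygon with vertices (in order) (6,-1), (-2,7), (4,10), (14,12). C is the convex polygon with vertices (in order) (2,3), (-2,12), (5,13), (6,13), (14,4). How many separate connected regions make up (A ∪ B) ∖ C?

3

(A ∪ B) ∖ C splits into 3 disjoint pieces (area 27.4472, area 0.5956, area 12.5146).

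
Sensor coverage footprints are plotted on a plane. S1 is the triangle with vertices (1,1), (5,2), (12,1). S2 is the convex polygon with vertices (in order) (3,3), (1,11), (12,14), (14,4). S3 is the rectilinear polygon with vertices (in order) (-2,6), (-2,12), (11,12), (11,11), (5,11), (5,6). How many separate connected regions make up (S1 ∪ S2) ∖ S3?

(S1 ∪ S2) ∖ S3 splits into 2 disjoint pieces (area 5.5, area 77.9583).

2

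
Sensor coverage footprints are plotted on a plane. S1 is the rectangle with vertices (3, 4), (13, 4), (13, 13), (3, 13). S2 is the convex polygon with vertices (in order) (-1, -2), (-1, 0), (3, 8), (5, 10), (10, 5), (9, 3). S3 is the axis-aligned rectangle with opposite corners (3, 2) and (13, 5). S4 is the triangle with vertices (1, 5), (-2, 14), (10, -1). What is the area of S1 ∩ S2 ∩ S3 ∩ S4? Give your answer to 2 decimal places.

2.60

The intersection is the polygon with vertices (5.2,5), (6,4), (3,4), (3,5).
By the shoelace formula its area is 2.60.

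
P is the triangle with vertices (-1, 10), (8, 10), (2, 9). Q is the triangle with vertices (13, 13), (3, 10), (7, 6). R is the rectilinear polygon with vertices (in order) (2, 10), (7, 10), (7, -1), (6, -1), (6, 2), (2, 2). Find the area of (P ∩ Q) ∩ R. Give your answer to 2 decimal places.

The region (P ∩ Q) ∩ R is the polygon with vertices (3.714,9.286), (3,10), (7,10), (7,9.833).
By the shoelace formula its area is 1.70.

1.70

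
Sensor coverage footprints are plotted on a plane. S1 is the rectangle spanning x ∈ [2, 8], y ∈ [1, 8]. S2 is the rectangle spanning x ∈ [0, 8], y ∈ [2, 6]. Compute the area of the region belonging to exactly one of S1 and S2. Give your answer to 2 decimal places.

26.00

|S1∩S2|: x∈[2,8], y∈[2,6] → 6·4 = 24.
|S1 △ S2| = |S1| + |S2| − 2·|S1∩S2| = 42 + 32 − 48 = 26.00.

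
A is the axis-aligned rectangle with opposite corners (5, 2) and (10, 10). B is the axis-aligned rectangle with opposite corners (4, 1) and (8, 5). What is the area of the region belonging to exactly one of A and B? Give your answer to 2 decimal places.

38.00

|A∩B|: x∈[5,8], y∈[2,5] → 3·3 = 9.
|A △ B| = |A| + |B| − 2·|A∩B| = 40 + 16 − 18 = 38.00.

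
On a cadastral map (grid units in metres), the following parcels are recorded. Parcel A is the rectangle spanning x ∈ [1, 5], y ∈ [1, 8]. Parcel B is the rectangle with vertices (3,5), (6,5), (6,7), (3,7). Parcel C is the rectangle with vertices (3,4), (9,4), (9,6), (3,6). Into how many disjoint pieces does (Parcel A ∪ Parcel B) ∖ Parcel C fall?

1

(Parcel A ∪ Parcel B) ∖ Parcel C is a single connected region.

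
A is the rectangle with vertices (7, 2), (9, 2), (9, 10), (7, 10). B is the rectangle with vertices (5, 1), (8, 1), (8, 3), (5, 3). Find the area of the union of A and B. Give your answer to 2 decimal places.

21.00

By inclusion–exclusion:
Individual areas: |A| = 16, |B| = 6.
|A∩B|: x∈[7,8], y∈[2,3] → 1·1 = 1.
|A ∪ B| = 22 − 1 = 21.00.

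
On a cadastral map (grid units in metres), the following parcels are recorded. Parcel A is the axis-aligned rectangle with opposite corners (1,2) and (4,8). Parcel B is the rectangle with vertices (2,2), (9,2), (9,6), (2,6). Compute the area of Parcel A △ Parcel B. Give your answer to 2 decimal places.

30.00

|Parcel A∩Parcel B|: x∈[2,4], y∈[2,6] → 2·4 = 8.
|Parcel A △ Parcel B| = |Parcel A| + |Parcel B| − 2·|Parcel A∩Parcel B| = 18 + 28 − 16 = 30.00.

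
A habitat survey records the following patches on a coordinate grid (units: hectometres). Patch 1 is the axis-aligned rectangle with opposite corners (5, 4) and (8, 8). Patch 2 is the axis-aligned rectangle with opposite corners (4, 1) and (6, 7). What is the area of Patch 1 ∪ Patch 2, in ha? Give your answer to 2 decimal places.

By inclusion–exclusion:
Individual areas: |Patch 1| = 12, |Patch 2| = 12.
|Patch 1∩Patch 2|: x∈[5,6], y∈[4,7] → 1·3 = 3.
|Patch 1 ∪ Patch 2| = 24 − 3 = 21.00.

21.00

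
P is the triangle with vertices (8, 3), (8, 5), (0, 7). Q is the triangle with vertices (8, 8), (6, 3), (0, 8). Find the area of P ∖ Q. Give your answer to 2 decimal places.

|P| = 8, |P∩Q| = 4.8268.
|P ∖ Q| = |P| − |P∩Q| = 8 − 4.8268 = 3.17.

3.17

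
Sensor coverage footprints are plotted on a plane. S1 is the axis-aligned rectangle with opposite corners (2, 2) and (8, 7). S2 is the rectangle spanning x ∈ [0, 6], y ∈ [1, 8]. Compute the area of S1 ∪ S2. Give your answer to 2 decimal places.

52.00

By inclusion–exclusion:
Individual areas: |S1| = 30, |S2| = 42.
|S1∩S2|: x∈[2,6], y∈[2,7] → 4·5 = 20.
|S1 ∪ S2| = 72 − 20 = 52.00.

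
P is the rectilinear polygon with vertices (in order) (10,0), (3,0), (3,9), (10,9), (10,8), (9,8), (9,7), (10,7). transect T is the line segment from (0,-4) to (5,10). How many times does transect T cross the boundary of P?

The segment meets the boundary at (4.643,9), (3,4.4).

2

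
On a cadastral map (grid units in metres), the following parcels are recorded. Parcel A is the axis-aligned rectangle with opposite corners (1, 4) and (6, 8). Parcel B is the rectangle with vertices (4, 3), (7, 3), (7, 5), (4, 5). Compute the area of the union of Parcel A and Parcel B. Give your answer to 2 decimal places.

By inclusion–exclusion:
Individual areas: |Parcel A| = 20, |Parcel B| = 6.
|Parcel A∩Parcel B|: x∈[4,6], y∈[4,5] → 2·1 = 2.
|Parcel A ∪ Parcel B| = 26 − 2 = 24.00.

24.00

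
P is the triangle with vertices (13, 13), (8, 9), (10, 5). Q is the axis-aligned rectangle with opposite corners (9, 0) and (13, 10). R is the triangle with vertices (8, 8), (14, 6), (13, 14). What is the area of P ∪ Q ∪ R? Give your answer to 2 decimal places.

By inclusion–exclusion:
Individual areas: |P| = 14, |Q| = 40, |R| = 23.
|P∩Q| = 8.6625.
|P∩R| = 10.3655.
|Q∩R| = 11.7333.
|P∩Q∩R| = 6.0134.
|P ∪ Q ∪ R| = 77 − 30.7613 + 6.0134 = 52.25.

52.25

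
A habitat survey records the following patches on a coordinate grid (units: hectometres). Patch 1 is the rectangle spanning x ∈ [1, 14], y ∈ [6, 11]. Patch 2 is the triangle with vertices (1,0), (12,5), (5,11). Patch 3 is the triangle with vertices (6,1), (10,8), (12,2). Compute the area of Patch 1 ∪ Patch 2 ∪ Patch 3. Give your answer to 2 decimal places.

By inclusion–exclusion:
Individual areas: |Patch 1| = 65, |Patch 2| = 50.5, |Patch 3| = 19.
|Patch 1∩Patch 2| = 19.1288.
|Patch 1∩Patch 3| = 1.8095.
|Patch 2∩Patch 3| = 7.4069.
|Patch 1∩Patch 2∩Patch 3| = 1.1068.
|Patch 1 ∪ Patch 2 ∪ Patch 3| = 134.5 − 28.3452 + 1.1068 = 107.26.

107.26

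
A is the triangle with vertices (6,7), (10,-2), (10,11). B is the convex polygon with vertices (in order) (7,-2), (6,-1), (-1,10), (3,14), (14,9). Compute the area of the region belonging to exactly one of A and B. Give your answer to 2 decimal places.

|A| = 26, |B| = 120, |A∩B| = 23.0808.
|A △ B| = |A| + |B| − 2·|A∩B| = 26 + 120 − 46.1615 = 99.84.

99.84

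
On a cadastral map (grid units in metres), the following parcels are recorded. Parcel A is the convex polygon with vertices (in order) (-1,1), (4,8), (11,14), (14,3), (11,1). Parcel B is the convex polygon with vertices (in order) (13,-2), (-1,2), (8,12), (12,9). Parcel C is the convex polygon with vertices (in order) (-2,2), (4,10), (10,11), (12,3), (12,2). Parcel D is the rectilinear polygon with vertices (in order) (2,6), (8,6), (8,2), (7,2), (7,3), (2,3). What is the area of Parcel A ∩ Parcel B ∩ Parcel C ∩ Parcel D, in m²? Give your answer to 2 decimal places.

18.77

The intersection is the polygon with vertices (7,2), (7,3), (2,3), (2,5.2), (2.462,5.846), (2.6,6), (8,6), (8,2).
By the shoelace formula its area is 18.77.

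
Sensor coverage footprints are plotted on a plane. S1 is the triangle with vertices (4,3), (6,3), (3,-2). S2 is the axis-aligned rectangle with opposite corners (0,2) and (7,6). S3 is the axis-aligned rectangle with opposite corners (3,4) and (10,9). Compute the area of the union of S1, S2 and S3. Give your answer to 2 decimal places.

By inclusion–exclusion:
Individual areas: |S1| = 5, |S2| = 28, |S3| = 35.
|S1∩S2| = 1.8.
|S1∩S3| = 0.
|S2∩S3|: x∈[3,7], y∈[4,6] → 4·2 = 8.
|S1∩S2∩S3| = 0.
|S1 ∪ S2 ∪ S3| = 68 − 9.8 + 0 = 58.20.

58.20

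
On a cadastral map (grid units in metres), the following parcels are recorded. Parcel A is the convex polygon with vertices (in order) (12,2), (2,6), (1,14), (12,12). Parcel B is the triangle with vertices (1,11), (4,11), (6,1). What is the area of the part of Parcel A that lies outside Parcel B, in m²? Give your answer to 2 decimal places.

80.54

|Parcel A| = 93, |Parcel A∩Parcel B| = 12.4565.
|Parcel A ∖ Parcel B| = |Parcel A| − |Parcel A∩Parcel B| = 93 − 12.4565 = 80.54.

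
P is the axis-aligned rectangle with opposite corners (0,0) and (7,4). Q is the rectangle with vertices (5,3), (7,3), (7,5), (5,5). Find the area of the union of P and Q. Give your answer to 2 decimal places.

30.00

By inclusion–exclusion:
Individual areas: |P| = 28, |Q| = 4.
|P∩Q|: x∈[5,7], y∈[3,4] → 2·1 = 2.
|P ∪ Q| = 32 − 2 = 30.00.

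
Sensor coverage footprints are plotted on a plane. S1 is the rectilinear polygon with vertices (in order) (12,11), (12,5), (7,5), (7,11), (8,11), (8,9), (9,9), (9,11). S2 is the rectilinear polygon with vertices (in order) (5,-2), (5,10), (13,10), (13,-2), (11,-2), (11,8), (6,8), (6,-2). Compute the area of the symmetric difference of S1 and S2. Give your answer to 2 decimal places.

50.00

|S1| = 28, |S2| = 46, |S1∩S2| = 12.
|S1 △ S2| = |S1| + |S2| − 2·|S1∩S2| = 28 + 46 − 24 = 50.00.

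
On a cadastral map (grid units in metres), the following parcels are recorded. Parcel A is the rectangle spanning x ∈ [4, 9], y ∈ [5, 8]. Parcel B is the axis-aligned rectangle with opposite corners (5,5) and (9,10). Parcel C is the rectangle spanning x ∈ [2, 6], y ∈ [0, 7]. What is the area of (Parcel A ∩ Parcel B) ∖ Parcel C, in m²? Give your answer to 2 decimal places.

|Parcel A ∩ Parcel B| = 12.
|(Parcel A ∩ Parcel B) ∩ Parcel C| = 2.
|(Parcel A ∩ Parcel B) ∖ Parcel C| = 12 − 2 = 10.00.

10.00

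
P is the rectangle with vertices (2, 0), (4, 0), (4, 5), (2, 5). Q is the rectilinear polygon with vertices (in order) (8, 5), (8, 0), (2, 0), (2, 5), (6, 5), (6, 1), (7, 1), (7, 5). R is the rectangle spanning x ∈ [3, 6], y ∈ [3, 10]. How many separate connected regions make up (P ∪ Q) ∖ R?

1

(P ∪ Q) ∖ R is a single connected region.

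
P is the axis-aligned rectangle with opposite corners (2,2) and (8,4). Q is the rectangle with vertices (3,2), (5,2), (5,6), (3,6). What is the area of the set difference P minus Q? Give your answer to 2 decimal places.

8.00

|P∩Q|: x∈[3,5], y∈[2,4] → 2·2 = 4.
|P| = 12.
|P ∖ Q| = |P| − |P∩Q| = 12 − 4 = 8.00.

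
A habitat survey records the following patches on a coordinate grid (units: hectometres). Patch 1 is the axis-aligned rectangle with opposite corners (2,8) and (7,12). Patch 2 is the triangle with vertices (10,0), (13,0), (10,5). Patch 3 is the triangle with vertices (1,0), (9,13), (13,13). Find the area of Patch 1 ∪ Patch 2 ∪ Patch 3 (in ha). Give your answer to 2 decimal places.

52.56

By inclusion–exclusion:
Individual areas: |Patch 1| = 20, |Patch 2| = 7.5, |Patch 3| = 26.
|Patch 1∩Patch 2| = 0.
|Patch 1∩Patch 3| = 0.9423.
|Patch 2∩Patch 3| = 0.
|Patch 1∩Patch 2∩Patch 3| = 0.
|Patch 1 ∪ Patch 2 ∪ Patch 3| = 53.5 − 0.9423 + 0 = 52.56.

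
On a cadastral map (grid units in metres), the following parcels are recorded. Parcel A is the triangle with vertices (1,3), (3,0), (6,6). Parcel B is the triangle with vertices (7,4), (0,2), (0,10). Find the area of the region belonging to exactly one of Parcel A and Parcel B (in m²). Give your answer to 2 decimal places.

|Parcel A| = 10.5, |Parcel B| = 28, |Parcel A∩Parcel B| = 5.6137.
|Parcel A △ Parcel B| = |Parcel A| + |Parcel B| − 2·|Parcel A∩Parcel B| = 10.5 + 28 − 11.2275 = 27.27.

27.27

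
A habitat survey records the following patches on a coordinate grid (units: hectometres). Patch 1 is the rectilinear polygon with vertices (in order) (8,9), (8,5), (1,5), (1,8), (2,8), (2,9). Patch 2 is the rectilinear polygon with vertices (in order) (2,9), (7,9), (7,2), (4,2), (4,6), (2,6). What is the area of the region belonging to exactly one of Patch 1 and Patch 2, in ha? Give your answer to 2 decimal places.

|Patch 1| = 27, |Patch 2| = 27, |Patch 1∩Patch 2| = 18.
|Patch 1 △ Patch 2| = |Patch 1| + |Patch 2| − 2·|Patch 1∩Patch 2| = 27 + 27 − 36 = 18.00.

18.00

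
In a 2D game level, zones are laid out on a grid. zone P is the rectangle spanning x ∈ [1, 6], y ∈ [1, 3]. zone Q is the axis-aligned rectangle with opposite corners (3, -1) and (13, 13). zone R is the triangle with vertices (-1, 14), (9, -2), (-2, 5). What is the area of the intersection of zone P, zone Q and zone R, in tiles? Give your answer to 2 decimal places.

5.46

The intersection is the polygon with vertices (6,1), (4.286,1), (3,1.818), (3,3), (5.875,3), (6,2.8).
By the shoelace formula its area is 5.46.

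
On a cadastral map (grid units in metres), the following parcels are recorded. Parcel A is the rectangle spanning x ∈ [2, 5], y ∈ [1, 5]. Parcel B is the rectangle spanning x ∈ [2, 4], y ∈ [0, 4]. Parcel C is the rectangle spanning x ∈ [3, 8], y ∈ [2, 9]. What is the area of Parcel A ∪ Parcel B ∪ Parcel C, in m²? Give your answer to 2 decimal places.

43.00

By inclusion–exclusion:
Individual areas: |Parcel A| = 12, |Parcel B| = 8, |Parcel C| = 35.
|Parcel A∩Parcel B|: x∈[2,4], y∈[1,4] → 2·3 = 6.
|Parcel A∩Parcel C|: x∈[3,5], y∈[2,5] → 2·3 = 6.
|Parcel B∩Parcel C|: x∈[3,4], y∈[2,4] → 1·2 = 2.
|Parcel A∩Parcel B∩Parcel C| = 2.
|Parcel A ∪ Parcel B ∪ Parcel C| = 55 − 14 + 2 = 43.00.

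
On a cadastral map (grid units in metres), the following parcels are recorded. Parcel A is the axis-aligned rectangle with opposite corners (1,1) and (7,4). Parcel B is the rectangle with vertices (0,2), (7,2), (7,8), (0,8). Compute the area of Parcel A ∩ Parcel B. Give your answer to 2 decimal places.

12.00

|Parcel A∩Parcel B|: x∈[1,7], y∈[2,4] → 6·2 = 12.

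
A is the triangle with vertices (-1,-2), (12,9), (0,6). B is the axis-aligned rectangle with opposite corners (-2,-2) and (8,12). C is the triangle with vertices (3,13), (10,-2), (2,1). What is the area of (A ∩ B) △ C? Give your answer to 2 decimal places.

53.84

|A ∩ B| = 41.7308.
|(A ∩ B) ∩ C| = 18.6956.
|(A ∩ B) △ C| = 41.7308 + 49.5 − 37.3911 = 53.84.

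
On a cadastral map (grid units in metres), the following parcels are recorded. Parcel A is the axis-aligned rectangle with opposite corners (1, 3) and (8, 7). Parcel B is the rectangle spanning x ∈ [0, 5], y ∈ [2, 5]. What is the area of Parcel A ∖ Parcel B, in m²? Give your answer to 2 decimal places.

20.00

|Parcel A∩Parcel B|: x∈[1,5], y∈[3,5] → 4·2 = 8.
|Parcel A| = 28.
|Parcel A ∖ Parcel B| = |Parcel A| − |Parcel A∩Parcel B| = 28 − 8 = 20.00.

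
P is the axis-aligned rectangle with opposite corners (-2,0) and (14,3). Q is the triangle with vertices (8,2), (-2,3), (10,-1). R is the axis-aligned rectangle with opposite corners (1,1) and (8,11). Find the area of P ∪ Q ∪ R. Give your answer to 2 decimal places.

105.17

By inclusion–exclusion:
Individual areas: |P| = 48, |Q| = 14, |R| = 70.
|P∩Q| = 12.8333.
|P∩R|: x∈[1,8], y∈[1,3] → 7·2 = 14.
|Q∩R| = 7.95.
|P∩Q∩R| = 7.95.
|P ∪ Q ∪ R| = 132 − 34.7833 + 7.95 = 105.17.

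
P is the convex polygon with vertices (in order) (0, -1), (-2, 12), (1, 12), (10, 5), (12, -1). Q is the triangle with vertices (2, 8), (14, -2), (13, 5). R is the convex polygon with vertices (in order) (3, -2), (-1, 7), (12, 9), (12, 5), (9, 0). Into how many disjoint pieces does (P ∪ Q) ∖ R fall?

(P ∪ Q) ∖ R splits into 2 disjoint pieces (area 35.7314, area 20.8671).

2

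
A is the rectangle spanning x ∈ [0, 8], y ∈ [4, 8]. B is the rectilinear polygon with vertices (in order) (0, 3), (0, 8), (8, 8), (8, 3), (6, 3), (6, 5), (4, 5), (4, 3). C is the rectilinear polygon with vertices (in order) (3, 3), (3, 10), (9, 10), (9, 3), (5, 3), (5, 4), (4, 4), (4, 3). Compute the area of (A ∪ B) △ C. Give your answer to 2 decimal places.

33.00

|A ∪ B| = 38.
|(A ∪ B) ∩ C| = 23.
|(A ∪ B) △ C| = 38 + 41 − 46 = 33.00.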